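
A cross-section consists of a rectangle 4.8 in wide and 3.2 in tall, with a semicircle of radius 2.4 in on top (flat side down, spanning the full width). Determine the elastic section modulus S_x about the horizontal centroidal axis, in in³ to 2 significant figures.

S_x ≈ 18 in³

Decompose the section into non-overlapping parts with the origin at the bottom-left of its bounding rectangle.
Rectangular body: 4.8 × 3.2, A = 15.36 in², y = 1.6 in, Ī = 13.11 in⁴.
Semicircular cap: semicircle r = 2.4, A = 9.048 in², y = 4.219 in, Ī = 3.641 in⁴.
Centroid: ȳ = ΣA·y / ΣA = 2.571 in.
Transfer each piece to the horizontal centroidal axis using Ī + A·d² with d = y − 2.571:
  rectangular body: d = -0.9707 in → contributes +27.58 in⁴
  semicircular cap: d = 1.648 in → contributes +28.21 in⁴
Total I = 55.79 in⁴.
Extreme fibre distance c = 3.029 in; S = I/c = 18.42 in³.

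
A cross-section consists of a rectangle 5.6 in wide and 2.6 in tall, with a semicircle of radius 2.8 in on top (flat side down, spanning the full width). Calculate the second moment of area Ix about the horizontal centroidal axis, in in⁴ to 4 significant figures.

Split into non-overlapping primitives; take the origin at the lower-left of the bounding box.
Rectangular body: 5.6 × 2.6, A = 14.56 in², y = 1.3 in, Ī = 8.20213 in⁴.
Semicircular cap: semicircle r = 2.8, A = 12.315 in², y = 3.78836 in, Ī = 6.74628 in⁴.
Centroid: ȳ = ΣA·y / ΣA = 2.44025 in.
Transfer each piece to the horizontal centroidal axis using Ī + A·d² with d = y − 2.44025:
  rectangular body: d = -1.14025 in → contributes +27.1326 in⁴
  semicircular cap: d = 1.34811 in → contributes +29.1276 in⁴
Total I = 56.2602 in⁴.

Ix ≈ 56.26 in⁴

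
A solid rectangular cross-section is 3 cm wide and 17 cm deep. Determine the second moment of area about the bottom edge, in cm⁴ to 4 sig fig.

The section: 3 × 17, A = 51 cm², y = 8.5 cm, Ī = 1228.25 cm⁴.
Transfer it to the bottom edge using Ī + A·d² with d = y − 0:
  the section: d = 8.5 cm → contributes +4 913 cm⁴
Total I = 4 913 cm⁴.

I_base ≈ 4913 cm⁴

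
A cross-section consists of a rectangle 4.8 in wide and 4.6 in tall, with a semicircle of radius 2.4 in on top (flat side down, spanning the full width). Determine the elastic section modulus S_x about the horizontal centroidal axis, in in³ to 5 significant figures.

Treat the section as a set of non-overlapping primitives; coordinates are from the bounding-box lower-left.
Rectangular body: 4.8 × 4.6, A = 22.08 in², y = 2.3 in, Ī = 38.9344 in⁴.
Semicircular cap: semicircle r = 2.4, A = 9.047787 in², y = 5.618592 in, Ī = 3.641473 in⁴.
Centroid: ȳ = ΣA·y / ΣA = 3.264601 in.
Transfer each piece to the horizontal centroidal axis using Ī + A·d² with d = y − 3.264601:
  rectangular body: d = -0.9646015 in → contributes +59.47887 in⁴
  semicircular cap: d = 2.35399 in → contributes +53.7777 in⁴
Total I = 113.2566 in⁴.
Extreme fibre distance c = 3.735399 in; S = I/c = 30.31981 in³.

S_x ≈ 30.320 in³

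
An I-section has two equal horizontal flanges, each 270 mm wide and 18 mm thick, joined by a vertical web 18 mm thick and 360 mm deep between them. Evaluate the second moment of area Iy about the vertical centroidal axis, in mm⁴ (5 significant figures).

Iy ≈ 5.9224 × 10⁷ mm⁴

Break the section into simple shapes (no overlaps), measuring from the bottom-left corner of the bounding box.
Bottom flange: 270 × 18, A = 4 860 mm², x = 135 mm, Ī = 29 524 500 mm⁴.
Web: 18 × 360, A = 6 480 mm², x = 135 mm, Ī = 174 960 mm⁴.
Top flange: 270 × 18, A = 4 860 mm², x = 135 mm, Ī = 29 524 500 mm⁴.
By symmetry the centroid is at mid-width, x̄ = 135 mm.
All pieces are centred on the vertical centroidal axis, so I = ΣĪ = 59 223 960 mm⁴.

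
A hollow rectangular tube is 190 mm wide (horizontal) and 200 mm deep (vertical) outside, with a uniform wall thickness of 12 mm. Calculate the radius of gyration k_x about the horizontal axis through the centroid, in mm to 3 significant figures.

Break the section into simple shapes (no overlaps), measuring from the bottom-left corner of the bounding box.
Outer rectangle: 190 × 200, A = 38 000 mm², y = 100 mm, Ī = 126 666 667 mm⁴.
Inner void (subtracted): 166 × 176, A = 29 216 mm², y = 100 mm, Ī = 75 416 235 mm⁴.
By symmetry the centroid is at mid-height, ȳ = 100 mm.
All pieces are centred on the horizontal axis through the centroid, so I = ΣĪ (holes subtracted) = 51 250 432 mm⁴.
Radius of gyration: k = √(I/A) = √(51 250 432 / 8 784) = 76.384 mm.

k_x ≈ 76.4 mm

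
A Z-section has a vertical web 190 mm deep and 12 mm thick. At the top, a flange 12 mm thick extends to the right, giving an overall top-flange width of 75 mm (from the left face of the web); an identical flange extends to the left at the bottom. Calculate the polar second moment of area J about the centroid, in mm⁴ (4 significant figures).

J ≈ 2.151 × 10⁷ mm⁴

Split into non-overlapping primitives; take the origin at the lower-left of the bounding box.
Web: 12 × 190, A = 2 280 mm², y = 95 mm, Ī = 6 859 000 mm⁴.
Top flange (beyond web): 63 × 12, A = 756 mm², y = 184 mm, Ī = 9 072 mm⁴.
Bottom flange (beyond web): 63 × 12, A = 756 mm², y = 6 mm, Ī = 9 072 mm⁴.
Centroid: ȳ = ΣA·y / ΣA = 95 mm.
Transfer each piece to the centroidal x-axis using Ī + A·d² with d = y − 95:
  web: d = 0 mm → contributes +6 859 000 mm⁴
  top flange (beyond web): d = 89 mm → contributes +5 997 348 mm⁴
  bottom flange (beyond web): d = -89 mm → contributes +5 997 348 mm⁴
Total I = 18 853 696 mm⁴.
For the y-axis: x̄ = 69 mm.
Repeating about the centroidal y-axis gives I_y = 2 653 704 mm⁴.
Polar second moment: J = I_x + I_y = 21 507 400 mm⁴.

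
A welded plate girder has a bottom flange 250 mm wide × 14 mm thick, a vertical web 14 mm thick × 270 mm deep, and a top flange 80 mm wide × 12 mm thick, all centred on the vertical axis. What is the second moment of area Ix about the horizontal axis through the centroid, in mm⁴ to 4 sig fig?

Ix ≈ 9.682 × 10⁷ mm⁴

Treat the section as a set of non-overlapping primitives; coordinates are from the bounding-box lower-left.
Bottom plate: 250 × 14, A = 3 500 mm², y = 7 mm, Ī = 57166.7 mm⁴.
Web plate: 14 × 270, A = 3 780 mm², y = 149 mm, Ī = 22 963 500 mm⁴.
Top plate: 80 × 12, A = 960 mm², y = 290 mm, Ī = 11 520 mm⁴.
Centroid: ȳ = ΣA·y / ΣA = 105.112 mm.
Transfer each piece to the horizontal axis through the centroid using Ī + A·d² with d = y − 105.112:
  bottom plate: d = -98.1117 mm → contributes +33 747 803 mm⁴
  web plate: d = 43.8883 mm → contributes +30 244 488 mm⁴
  top plate: d = 184.888 mm → contributes +32 827 874 mm⁴
Total I = 96 820 164 mm⁴.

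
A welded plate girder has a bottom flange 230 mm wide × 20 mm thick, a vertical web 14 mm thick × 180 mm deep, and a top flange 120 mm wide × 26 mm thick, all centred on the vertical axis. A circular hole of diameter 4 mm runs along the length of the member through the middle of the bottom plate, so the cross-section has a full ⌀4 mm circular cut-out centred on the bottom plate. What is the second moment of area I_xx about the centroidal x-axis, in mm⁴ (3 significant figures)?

I_xx ≈ 8.43 × 10⁷ mm⁴

Break the section into simple shapes (no overlaps), measuring from the bottom-left corner of the bounding box.
Bottom plate: 230 × 20, A = 4 600 mm², y = 10 mm, Ī = 153 333 mm⁴.
Web plate: 14 × 180, A = 2 520 mm², y = 110 mm, Ī = 6 804 000 mm⁴.
Top plate: 120 × 26, A = 3 120 mm², y = 213 mm, Ī = 175 760 mm⁴.
Hole (subtracted): ⌀4, A = 12.566 mm², y = 10 mm, Ī = 12.566 mm⁴.
Centroid: ȳ = ΣA·y / ΣA = 96.567 mm.
Transfer each piece to the centroidal x-axis using Ī + A·d² with d = y − 96.567:
  bottom plate: d = -86.567 mm → contributes +34 625 159 mm⁴
  web plate: d = 13.433 mm → contributes +7 258 711 mm⁴
  top plate: d = 116.43 mm → contributes +42 472 363 mm⁴
  hole: d = -86.567 mm → contributes −94 183 mm⁴
Total I = 84 262 050 mm⁴.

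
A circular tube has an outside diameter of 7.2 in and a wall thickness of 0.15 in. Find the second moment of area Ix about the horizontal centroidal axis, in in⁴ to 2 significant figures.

Ix ≈ 21 in⁴

Decompose the section into non-overlapping parts with the origin at the bottom-left of its bounding rectangle.
Outer circle: ⌀7.2, A = 40.72 in², y = 3.6 in, Ī = 131.9 in⁴.
Bore (subtracted): ⌀6.9, A = 37.39 in², y = 3.6 in, Ī = 111.3 in⁴.
By symmetry the centroid is at mid-height, ȳ = 3.6 in.
All pieces are centred on the horizontal centroidal axis, so I = ΣĪ (holes subtracted) = 20.65 in⁴.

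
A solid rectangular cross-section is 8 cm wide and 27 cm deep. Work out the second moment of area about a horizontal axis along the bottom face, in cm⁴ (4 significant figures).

I_base ≈ 5.249 × 10⁴ cm⁴

The section: 8 × 27, A = 216 cm², y = 13.5 cm, Ī = 13 122 cm⁴.
Transfer it to the base of the section using Ī + A·d² with d = y − 0:
  the section: d = 13.5 cm → contributes +52 488 cm⁴
Total I = 52 488 cm⁴.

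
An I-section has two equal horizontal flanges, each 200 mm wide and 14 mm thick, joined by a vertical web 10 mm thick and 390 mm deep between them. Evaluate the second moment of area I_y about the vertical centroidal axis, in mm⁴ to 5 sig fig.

Split into non-overlapping primitives; take the origin at the lower-left of the bounding box.
Bottom flange: 200 × 14, A = 2 800 mm², x = 100 mm, Ī = 9 333 333 mm⁴.
Web: 10 × 390, A = 3 900 mm², x = 100 mm, Ī = 32 500 mm⁴.
Top flange: 200 × 14, A = 2 800 mm², x = 100 mm, Ī = 9 333 333 mm⁴.
By symmetry the centroid is at mid-width, x̄ = 100 mm.
All pieces are centred on the vertical centroidal axis, so I = ΣĪ = 18 699 167 mm⁴.

I_y ≈ 1.8699 × 10⁷ mm⁴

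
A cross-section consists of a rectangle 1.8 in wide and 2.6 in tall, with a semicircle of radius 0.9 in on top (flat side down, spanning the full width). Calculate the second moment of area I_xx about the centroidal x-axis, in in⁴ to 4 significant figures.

Break the section into simple shapes (no overlaps), measuring from the bottom-left corner of the bounding box.
Rectangular body: 1.8 × 2.6, A = 4.68 in², y = 1.3 in, Ī = 2.6364 in⁴.
Semicircular cap: semicircle r = 0.9, A = 1.27235 in², y = 2.98197 in, Ī = 0.0720115 in⁴.
Centroid: ȳ = ΣA·y / ΣA = 1.65953 in.
Transfer each piece to the centroidal x-axis using Ī + A·d² with d = y − 1.65953:
  rectangular body: d = -0.35953 in → contributes +3.24135 in⁴
  semicircular cap: d = 1.32244 in → contributes +2.29715 in⁴
Total I = 5.5385 in⁴.

I_xx ≈ 5.539 in⁴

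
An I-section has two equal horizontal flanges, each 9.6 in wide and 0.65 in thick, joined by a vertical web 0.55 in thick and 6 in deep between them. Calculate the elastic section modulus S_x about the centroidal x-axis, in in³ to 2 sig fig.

Decompose the section into non-overlapping parts with the origin at the bottom-left of its bounding rectangle.
Bottom flange: 9.6 × 0.65, A = 6.24 in², y = 0.325 in, Ī = 0.2197 in⁴.
Web: 0.55 × 6, A = 3.3 in², y = 3.65 in, Ī = 9.9 in⁴.
Top flange: 9.6 × 0.65, A = 6.24 in², y = 6.975 in, Ī = 0.2197 in⁴.
By symmetry the centroid is at mid-height, ȳ = 3.65 in.
Transfer each piece to the centroidal x-axis using Ī + A·d² with d = y − 3.65:
  bottom flange: d = -3.325 in → contributes +69.21 in⁴
  web: d = 0 in → contributes +9.9 in⁴
  top flange: d = 3.325 in → contributes +69.21 in⁴
Total I = 148.3 in⁴.
Extreme fibre distance c = 3.65 in; S = I/c = 40.63 in³.

S_x ≈ 41 in³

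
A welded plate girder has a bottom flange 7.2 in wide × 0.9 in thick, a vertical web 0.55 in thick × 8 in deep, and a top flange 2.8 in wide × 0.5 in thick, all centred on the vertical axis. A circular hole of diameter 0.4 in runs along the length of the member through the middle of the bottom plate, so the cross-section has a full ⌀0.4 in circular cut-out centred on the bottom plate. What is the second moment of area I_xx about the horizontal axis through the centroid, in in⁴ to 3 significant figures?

I_xx ≈ 134 in⁴

Split into non-overlapping primitives; take the origin at the lower-left of the bounding box.
Bottom plate: 7.2 × 0.9, A = 6.48 in², y = 0.45 in, Ī = 0.4374 in⁴.
Web plate: 0.55 × 8, A = 4.4 in², y = 4.9 in, Ī = 23.467 in⁴.
Top plate: 2.8 × 0.5, A = 1.4 in², y = 9.15 in, Ī = 0.029167 in⁴.
Hole (subtracted): ⌀0.4, A = 0.12566 in², y = 0.45 in, Ī = 0.0012566 in⁴.
Centroid: ȳ = ΣA·y / ΣA = 3.0631 in.
Transfer each piece to the horizontal axis through the centroid using Ī + A·d² with d = y − 3.0631:
  bottom plate: d = -2.6131 in → contributes +44.683 in⁴
  web plate: d = 1.8369 in → contributes +38.314 in⁴
  top plate: d = 6.0869 in → contributes +51.9 in⁴
  hole: d = -2.6131 in → contributes −0.8593 in⁴
Total I = 134.04 in⁴.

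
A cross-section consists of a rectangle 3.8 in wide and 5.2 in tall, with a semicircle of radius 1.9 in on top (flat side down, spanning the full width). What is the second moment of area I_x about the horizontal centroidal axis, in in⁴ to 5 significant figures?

I_x ≈ 97.083 in⁴

Break the section into simple shapes (no overlaps), measuring from the bottom-left corner of the bounding box.
Rectangular body: 3.8 × 5.2, A = 19.76 in², y = 2.6 in, Ī = 44.52587 in⁴.
Semicircular cap: semicircle r = 1.9, A = 5.670575 in², y = 6.006385 in, Ī = 1.430364 in⁴.
Centroid: ȳ = ΣA·y / ΣA = 3.359564 in.
Transfer each piece to the horizontal centroidal axis using Ī + A·d² with d = y − 3.359564:
  rectangular body: d = -0.7595645 in → contributes +55.92617 in⁴
  semicircular cap: d = 2.646821 in → contributes +41.15648 in⁴
Total I = 97.08264 in⁴.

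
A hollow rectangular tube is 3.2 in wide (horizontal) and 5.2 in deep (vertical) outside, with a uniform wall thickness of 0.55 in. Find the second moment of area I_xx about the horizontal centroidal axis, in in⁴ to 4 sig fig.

I_xx ≈ 25.43 in⁴

Break the section into simple shapes (no overlaps), measuring from the bottom-left corner of the bounding box.
Outer rectangle: 3.2 × 5.2, A = 16.64 in², y = 2.6 in, Ī = 37.4955 in⁴.
Inner void (subtracted): 2.1 × 4.1, A = 8.61 in², y = 2.6 in, Ī = 12.0612 in⁴.
By symmetry the centroid is at mid-height, ȳ = 2.6 in.
All pieces are centred on the horizontal centroidal axis, so I = ΣĪ (holes subtracted) = 25.4343 in⁴.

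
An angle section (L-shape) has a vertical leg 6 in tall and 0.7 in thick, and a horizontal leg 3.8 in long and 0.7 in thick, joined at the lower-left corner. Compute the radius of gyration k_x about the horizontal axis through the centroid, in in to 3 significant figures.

Split into non-overlapping primitives; take the origin at the lower-left of the bounding box.
Vertical leg: 0.7 × 6, A = 4.2 in², y = 3 in, Ī = 12.6 in⁴.
Horizontal leg (remainder): 3.1 × 0.7, A = 2.17 in², y = 0.35 in, Ī = 0.088608 in⁴.
Centroid: ȳ = ΣA·y / ΣA = 2.0973 in.
Transfer each piece to the horizontal axis through the centroid using Ī + A·d² with d = y − 2.0973:
  vertical leg: d = 0.90275 in → contributes +16.023 in⁴
  horizontal leg (remainder): d = -1.7473 in → contributes +6.7134 in⁴
Total I = 22.736 in⁴.
Radius of gyration: k = √(I/A) = √(22.736 / 6.37) = 1.8892 in.

k_x ≈ 1.89 in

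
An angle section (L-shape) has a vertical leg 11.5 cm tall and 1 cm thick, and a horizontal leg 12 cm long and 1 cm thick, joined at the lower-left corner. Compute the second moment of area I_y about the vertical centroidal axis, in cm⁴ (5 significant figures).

I_y ≈ 314.28 cm⁴

Decompose the section into non-overlapping parts with the origin at the bottom-left of its bounding rectangle.
Vertical leg: 1 × 11.5, A = 11.5 cm², x = 0.5 cm, Ī = 0.9583333 cm⁴.
Horizontal leg (remainder): 11 × 1, A = 11 cm², x = 6.5 cm, Ī = 110.9167 cm⁴.
Centroid: x̄ = ΣA·x / ΣA = 3.433333 cm.
Transfer each piece to the vertical centroidal axis using Ī + A·d² with d = x − 3.433333:
  vertical leg: d = -2.933333 cm → contributes +99.90944 cm⁴
  horizontal leg (remainder): d = 3.066667 cm → contributes +214.3656 cm⁴
Total I = 314.275 cm⁴.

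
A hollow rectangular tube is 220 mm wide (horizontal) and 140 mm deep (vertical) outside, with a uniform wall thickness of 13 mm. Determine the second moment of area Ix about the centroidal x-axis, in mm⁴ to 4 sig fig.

Break the section into simple shapes (no overlaps), measuring from the bottom-left corner of the bounding box.
Outer rectangle: 220 × 140, A = 30 800 mm², y = 70 mm, Ī = 50 306 667 mm⁴.
Inner void (subtracted): 194 × 114, A = 22 116 mm², y = 70 mm, Ī = 23 951 628 mm⁴.
By symmetry the centroid is at mid-height, ȳ = 70 mm.
All pieces are centred on the centroidal x-axis, so I = ΣĪ (holes subtracted) = 26 355 039 mm⁴.

Ix ≈ 2.636 × 10⁷ mm⁴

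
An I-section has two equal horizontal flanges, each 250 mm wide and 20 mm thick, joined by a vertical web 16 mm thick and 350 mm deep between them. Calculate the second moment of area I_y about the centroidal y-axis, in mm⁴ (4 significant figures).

Break the section into simple shapes (no overlaps), measuring from the bottom-left corner of the bounding box.
Bottom flange: 250 × 20, A = 5 000 mm², x = 125 mm, Ī = 26 041 667 mm⁴.
Web: 16 × 350, A = 5 600 mm², x = 125 mm, Ī = 119 467 mm⁴.
Top flange: 250 × 20, A = 5 000 mm², x = 125 mm, Ī = 26 041 667 mm⁴.
By symmetry the centroid is at mid-width, x̄ = 125 mm.
All pieces are centred on the centroidal y-axis, so I = ΣĪ = 52 202 800 mm⁴.

I_y ≈ 5.220 × 10⁷ mm⁴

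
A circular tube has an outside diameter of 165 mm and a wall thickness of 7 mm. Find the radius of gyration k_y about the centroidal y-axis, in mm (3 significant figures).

k_y ≈ 55.9 mm

Break the section into simple shapes (no overlaps), measuring from the bottom-left corner of the bounding box.
Outer circle: ⌀165, A = 21 382 mm², x = 82.5 mm, Ī = 36 383 601 mm⁴.
Bore (subtracted): ⌀151, A = 17 908 mm², x = 82.5 mm, Ī = 25 519 825 mm⁴.
By symmetry the centroid is at mid-width, x̄ = 82.5 mm.
All pieces are centred on the centroidal y-axis, so I = ΣĪ (holes subtracted) = 10 863 776 mm⁴.
Radius of gyration: k = √(I/A) = √(10 863 776 / 3474.6) = 55.916 mm.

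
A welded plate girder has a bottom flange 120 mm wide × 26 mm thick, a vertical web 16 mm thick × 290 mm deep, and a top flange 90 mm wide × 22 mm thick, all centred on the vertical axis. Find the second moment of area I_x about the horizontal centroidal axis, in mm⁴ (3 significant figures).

Break the section into simple shapes (no overlaps), measuring from the bottom-left corner of the bounding box.
Bottom plate: 120 × 26, A = 3 120 mm², y = 13 mm, Ī = 175 760 mm⁴.
Web plate: 16 × 290, A = 4 640 mm², y = 171 mm, Ī = 32 518 667 mm⁴.
Top plate: 90 × 22, A = 1 980 mm², y = 327 mm, Ī = 79 860 mm⁴.
Centroid: ȳ = ΣA·y / ΣA = 152.1 mm.
Transfer each piece to the horizontal centroidal axis using Ī + A·d² with d = y − 152.1:
  bottom plate: d = -139.1 mm → contributes +60 544 582 mm⁴
  web plate: d = 18.899 mm → contributes +34 176 013 mm⁴
  top plate: d = 174.9 mm → contributes +60 647 653 mm⁴
Total I = 155 368 248 mm⁴.

I_x ≈ 1.55 × 10⁸ mm⁴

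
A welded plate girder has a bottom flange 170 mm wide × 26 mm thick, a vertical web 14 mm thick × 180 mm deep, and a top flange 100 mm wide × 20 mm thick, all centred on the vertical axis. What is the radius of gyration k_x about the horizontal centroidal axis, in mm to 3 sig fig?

k_x ≈ 86.4 mm

Break the section into simple shapes (no overlaps), measuring from the bottom-left corner of the bounding box.
Bottom plate: 170 × 26, A = 4 420 mm², y = 13 mm, Ī = 248 993 mm⁴.
Web plate: 14 × 180, A = 2 520 mm², y = 116 mm, Ī = 6 804 000 mm⁴.
Top plate: 100 × 20, A = 2 000 mm², y = 216 mm, Ī = 66 667 mm⁴.
Centroid: ȳ = ΣA·y / ΣA = 87.447 mm.
Transfer each piece to the horizontal centroidal axis using Ī + A·d² with d = y − 87.447:
  bottom plate: d = -74.447 mm → contributes +24 746 487 mm⁴
  web plate: d = 28.553 mm → contributes +8 858 429 mm⁴
  top plate: d = 128.55 mm → contributes +33 118 195 mm⁴
Total I = 66 723 110 mm⁴.
Radius of gyration: k = √(I/A) = √(66 723 110 / 8 940) = 86.391 mm.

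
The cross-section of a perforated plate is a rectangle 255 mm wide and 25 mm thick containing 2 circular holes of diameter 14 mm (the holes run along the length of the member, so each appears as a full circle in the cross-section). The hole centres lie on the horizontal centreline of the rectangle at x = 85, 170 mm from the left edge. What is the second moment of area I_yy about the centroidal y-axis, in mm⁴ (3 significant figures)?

Break the section into simple shapes (no overlaps), measuring from the bottom-left corner of the bounding box.
Plate: 255 × 25, A = 6 375 mm², x = 127.5 mm, Ī = 34 544 531 mm⁴.
Hole 1 (subtracted): ⌀14, A = 153.94 mm², x = 85 mm, Ī = 1885.7 mm⁴.
Hole 2 (subtracted): ⌀14, A = 153.94 mm², x = 170 mm, Ī = 1885.7 mm⁴.
By symmetry the centroid is at mid-width, x̄ = 127.5 mm.
Transfer each piece to the centroidal y-axis using Ī + A·d² with d = x − 127.5:
  plate: d = 0 mm → contributes +34 544 531 mm⁴
  hole 1: d = -42.5 mm → contributes −279 936 mm⁴
  hole 2: d = 42.5 mm → contributes −279 936 mm⁴
Total I = 33 984 659 mm⁴.

I_yy ≈ 3.40 × 10⁷ mm⁴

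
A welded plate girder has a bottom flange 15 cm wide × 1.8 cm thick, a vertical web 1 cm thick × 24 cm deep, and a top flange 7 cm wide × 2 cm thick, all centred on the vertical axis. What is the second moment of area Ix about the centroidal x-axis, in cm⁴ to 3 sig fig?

Treat the section as a set of non-overlapping primitives; coordinates are from the bounding-box lower-left.
Bottom plate: 15 × 1.8, A = 27 cm², y = 0.9 cm, Ī = 7.29 cm⁴.
Web plate: 1 × 24, A = 24 cm², y = 13.8 cm, Ī = 1 152 cm⁴.
Top plate: 7 × 2, A = 14 cm², y = 26.8 cm, Ī = 4.6667 cm⁴.
Centroid: ȳ = ΣA·y / ΣA = 11.242 cm.
Transfer each piece to the centroidal x-axis using Ī + A·d² with d = y − 11.242:
  bottom plate: d = -10.342 cm → contributes +2894.9 cm⁴
  web plate: d = 2.5585 cm → contributes +1309.1 cm⁴
  top plate: d = 15.558 cm → contributes +3393.6 cm⁴
Total I = 7597.6 cm⁴.

Ix ≈ 7600 cm⁴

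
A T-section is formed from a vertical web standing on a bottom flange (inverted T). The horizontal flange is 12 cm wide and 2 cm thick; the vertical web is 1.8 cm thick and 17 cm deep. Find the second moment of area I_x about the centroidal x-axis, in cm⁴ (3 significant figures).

Break the section into simple shapes (no overlaps), measuring from the bottom-left corner of the bounding box.
Flange: 12 × 2, A = 24 cm², y = 1 cm, Ī = 8 cm⁴.
Web: 1.8 × 17, A = 30.6 cm², y = 10.5 cm, Ī = 736.95 cm⁴.
Centroid: ȳ = ΣA·y / ΣA = 6.3242 cm.
Transfer each piece to the centroidal x-axis using Ī + A·d² with d = y − 6.3242:
  flange: d = -5.3242 cm → contributes +688.32 cm⁴
  web: d = 4.1758 cm → contributes +1270.5 cm⁴
Total I = 1958.9 cm⁴.

I_x ≈ 1960 cm⁴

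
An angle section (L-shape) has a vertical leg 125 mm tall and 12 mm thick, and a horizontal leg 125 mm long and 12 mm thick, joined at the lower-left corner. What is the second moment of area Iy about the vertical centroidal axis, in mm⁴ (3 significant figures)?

Iy ≈ 4.24 × 10⁶ mm⁴

Treat the section as a set of non-overlapping primitives; coordinates are from the bounding-box lower-left.
Vertical leg: 12 × 125, A = 1 500 mm², x = 6 mm, Ī = 18 000 mm⁴.
Horizontal leg (remainder): 113 × 12, A = 1 356 mm², x = 68.5 mm, Ī = 1 442 897 mm⁴.
Centroid: x̄ = ΣA·x / ΣA = 35.674 mm.
Transfer each piece to the vertical centroidal axis using Ī + A·d² with d = x − 35.674:
  vertical leg: d = -29.674 mm → contributes +1 338 852 mm⁴
  horizontal leg (remainder): d = 32.826 mm → contributes +2 904 017 mm⁴
Total I = 4 242 869 mm⁴.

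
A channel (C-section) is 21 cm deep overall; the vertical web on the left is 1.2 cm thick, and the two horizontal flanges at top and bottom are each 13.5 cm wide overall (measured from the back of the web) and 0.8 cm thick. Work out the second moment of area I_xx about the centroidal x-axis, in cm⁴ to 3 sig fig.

I_xx ≈ 2930 cm⁴

Break the section into simple shapes (no overlaps), measuring from the bottom-left corner of the bounding box.
Web: 1.2 × 21, A = 25.2 cm², y = 10.5 cm, Ī = 926.1 cm⁴.
Top flange (beyond web): 12.3 × 0.8, A = 9.84 cm², y = 20.6 cm, Ī = 0.5248 cm⁴.
Bottom flange (beyond web): 12.3 × 0.8, A = 9.84 cm², y = 0.4 cm, Ī = 0.5248 cm⁴.
By symmetry the centroid is at mid-height, ȳ = 10.5 cm.
Transfer each piece to the centroidal x-axis using Ī + A·d² with d = y − 10.5:
  web: d = 0 cm → contributes +926.1 cm⁴
  top flange (beyond web): d = 10.1 cm → contributes +1004.3 cm⁴
  bottom flange (beyond web): d = -10.1 cm → contributes +1004.3 cm⁴
Total I = 2934.7 cm⁴.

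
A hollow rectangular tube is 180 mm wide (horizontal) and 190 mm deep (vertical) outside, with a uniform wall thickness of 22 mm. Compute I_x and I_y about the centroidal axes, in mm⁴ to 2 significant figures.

I_x ≈ 6.8 × 10⁷ mm⁴, I_y ≈ 6.2 × 10⁷ mm⁴

Break the section into simple shapes (no overlaps), measuring from the bottom-left corner of the bounding box.
Outer rectangle: 180 × 190, A = 34 200 mm², y = 95 mm, Ī = 102 885 000 mm⁴.
Inner void (subtracted): 136 × 146, A = 19 856 mm², y = 95 mm, Ī = 35 270 875 mm⁴.
By symmetry the centroid is at mid-height, ȳ = 95 mm.
All pieces are centred on the centroidal x-axis, so I = ΣĪ (holes subtracted) = 67 614 125 mm⁴.
Repeating about the centroidal y-axis gives I_y = 61 735 285 mm⁴.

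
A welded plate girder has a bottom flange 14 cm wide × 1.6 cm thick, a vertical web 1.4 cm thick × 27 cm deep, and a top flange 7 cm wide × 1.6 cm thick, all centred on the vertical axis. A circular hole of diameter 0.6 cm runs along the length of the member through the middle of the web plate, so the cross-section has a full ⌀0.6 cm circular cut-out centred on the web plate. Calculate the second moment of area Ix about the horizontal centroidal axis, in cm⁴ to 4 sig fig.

Break the section into simple shapes (no overlaps), measuring from the bottom-left corner of the bounding box.
Bottom plate: 14 × 1.6, A = 22.4 cm², y = 0.8 cm, Ī = 4.77867 cm⁴.
Web plate: 1.4 × 27, A = 37.8 cm², y = 15.1 cm, Ī = 2296.35 cm⁴.
Top plate: 7 × 1.6, A = 11.2 cm², y = 29.4 cm, Ī = 2.38933 cm⁴.
Hole (subtracted): ⌀0.6, A = 0.282743 cm², y = 15.1 cm, Ī = 0.00636173 cm⁴.
Centroid: ȳ = ΣA·y / ΣA = 12.8479 cm.
Transfer each piece to the horizontal centroidal axis using Ī + A·d² with d = y − 12.8479:
  bottom plate: d = -12.0479 cm → contributes +3256.21 cm⁴
  web plate: d = 2.25206 cm → contributes +2488.06 cm⁴
  top plate: d = 16.5521 cm → contributes +3070.86 cm⁴
  hole: d = 2.25206 cm → contributes −1.44037 cm⁴
Total I = 8813.69 cm⁴.

Ix ≈ 8814 cm⁴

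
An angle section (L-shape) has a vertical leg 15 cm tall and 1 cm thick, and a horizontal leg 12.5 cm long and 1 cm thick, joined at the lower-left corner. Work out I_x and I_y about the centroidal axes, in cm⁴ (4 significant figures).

Treat the section as a set of non-overlapping primitives; coordinates are from the bounding-box lower-left.
Vertical leg: 1 × 15, A = 15 cm², y = 7.5 cm, Ī = 281.25 cm⁴.
Horizontal leg (remainder): 11.5 × 1, A = 11.5 cm², y = 0.5 cm, Ī = 0.958333 cm⁴.
Centroid: ȳ = ΣA·y / ΣA = 4.46226 cm.
Transfer each piece to the centroidal x-axis using Ī + A·d² with d = y − 4.46226:
  vertical leg: d = 3.03774 cm → contributes +419.668 cm⁴
  horizontal leg (remainder): d = -3.96226 cm → contributes +181.503 cm⁴
Total I = 601.171 cm⁴.
For the y-axis: x̄ = 3.21226 cm.
Repeating about the centroidal y-axis gives I_y = 382.264 cm⁴.

I_x ≈ 601.2 cm⁴, I_y ≈ 382.3 cm⁴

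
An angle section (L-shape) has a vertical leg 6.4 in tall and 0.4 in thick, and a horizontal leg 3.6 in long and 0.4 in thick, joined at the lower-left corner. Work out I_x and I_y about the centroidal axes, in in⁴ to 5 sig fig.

I_x ≈ 16.435 in⁴, I_y ≈ 3.8912 in⁴

Break the section into simple shapes (no overlaps), measuring from the bottom-left corner of the bounding box.
Vertical leg: 0.4 × 6.4, A = 2.56 in², y = 3.2 in, Ī = 8.738133 in⁴.
Horizontal leg (remainder): 3.2 × 0.4, A = 1.28 in², y = 0.2 in, Ī = 0.01706667 in⁴.
Centroid: ȳ = ΣA·y / ΣA = 2.2 in.
Transfer each piece to the centroidal x-axis using Ī + A·d² with d = y − 2.2:
  vertical leg: d = 1 in → contributes +11.29813 in⁴
  horizontal leg (remainder): d = -2 in → contributes +5.137067 in⁴
Total I = 16.4352 in⁴.
For the y-axis: x̄ = 0.8 in.
Repeating about the centroidal y-axis gives I_y = 3.8912 in⁴.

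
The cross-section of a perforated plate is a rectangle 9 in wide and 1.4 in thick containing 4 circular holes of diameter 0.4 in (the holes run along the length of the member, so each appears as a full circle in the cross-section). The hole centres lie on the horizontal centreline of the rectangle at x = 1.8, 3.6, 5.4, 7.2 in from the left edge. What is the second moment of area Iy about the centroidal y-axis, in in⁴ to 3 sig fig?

Treat the section as a set of non-overlapping primitives; coordinates are from the bounding-box lower-left.
Plate: 9 × 1.4, A = 12.6 in², x = 4.5 in, Ī = 85.05 in⁴.
Hole 1 (subtracted): ⌀0.4, A = 0.12566 in², x = 1.8 in, Ī = 0.0012566 in⁴.
Hole 2 (subtracted): ⌀0.4, A = 0.12566 in², x = 3.6 in, Ī = 0.0012566 in⁴.
Hole 3 (subtracted): ⌀0.4, A = 0.12566 in², x = 5.4 in, Ī = 0.0012566 in⁴.
Hole 4 (subtracted): ⌀0.4, A = 0.12566 in², x = 7.2 in, Ī = 0.0012566 in⁴.
By symmetry the centroid is at mid-width, x̄ = 4.5 in.
Transfer each piece to the centroidal y-axis using Ī + A·d² with d = x − 4.5:
  plate: d = 0 in → contributes +85.05 in⁴
  hole 1: d = -2.7 in → contributes −0.91735 in⁴
  hole 2: d = -0.9 in → contributes −0.10304 in⁴
  hole 3: d = 0.9 in → contributes −0.10304 in⁴
  hole 4: d = 2.7 in → contributes −0.91735 in⁴
Total I = 83.009 in⁴.

Iy ≈ 83.0 in⁴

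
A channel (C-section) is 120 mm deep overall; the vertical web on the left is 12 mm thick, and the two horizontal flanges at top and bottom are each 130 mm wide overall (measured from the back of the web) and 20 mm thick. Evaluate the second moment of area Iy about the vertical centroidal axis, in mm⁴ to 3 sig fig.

Break the section into simple shapes (no overlaps), measuring from the bottom-left corner of the bounding box.
Web: 12 × 120, A = 1 440 mm², x = 6 mm, Ī = 17 280 mm⁴.
Top flange (beyond web): 118 × 20, A = 2 360 mm², x = 71 mm, Ī = 2 738 387 mm⁴.
Bottom flange (beyond web): 118 × 20, A = 2 360 mm², x = 71 mm, Ī = 2 738 387 mm⁴.
Centroid: x̄ = ΣA·x / ΣA = 55.805 mm.
Transfer each piece to the vertical centroidal axis using Ī + A·d² with d = x − 55.805:
  web: d = -49.805 mm → contributes +3 589 283 mm⁴
  top flange (beyond web): d = 15.195 mm → contributes +3 283 268 mm⁴
  bottom flange (beyond web): d = 15.195 mm → contributes +3 283 268 mm⁴
Total I = 10 155 820 mm⁴.

Iy ≈ 1.02 × 10⁷ mm⁴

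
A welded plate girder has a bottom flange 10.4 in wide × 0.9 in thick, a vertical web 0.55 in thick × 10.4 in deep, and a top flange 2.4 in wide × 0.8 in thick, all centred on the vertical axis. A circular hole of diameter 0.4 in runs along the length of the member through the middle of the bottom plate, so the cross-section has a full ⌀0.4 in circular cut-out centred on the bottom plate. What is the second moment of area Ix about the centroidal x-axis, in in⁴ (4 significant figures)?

Decompose the section into non-overlapping parts with the origin at the bottom-left of its bounding rectangle.
Bottom plate: 10.4 × 0.9, A = 9.36 in², y = 0.45 in, Ī = 0.6318 in⁴.
Web plate: 0.55 × 10.4, A = 5.72 in², y = 6.1 in, Ī = 51.5563 in⁴.
Top plate: 2.4 × 0.8, A = 1.92 in², y = 11.7 in, Ī = 0.1024 in⁴.
Hole (subtracted): ⌀0.4, A = 0.125664 in², y = 0.45 in, Ī = 0.00125664 in⁴.
Centroid: ȳ = ΣA·y / ΣA = 3.64527 in.
Transfer each piece to the centroidal x-axis using Ī + A·d² with d = y − 3.64527:
  bottom plate: d = -3.19527 in → contributes +96.1948 in⁴
  web plate: d = 2.45473 in → contributes +86.0234 in⁴
  top plate: d = 8.05473 in → contributes +124.67 in⁴
  hole: d = -3.19527 in → contributes −1.28425 in⁴
Total I = 305.604 in⁴.

Ix ≈ 305.6 in⁴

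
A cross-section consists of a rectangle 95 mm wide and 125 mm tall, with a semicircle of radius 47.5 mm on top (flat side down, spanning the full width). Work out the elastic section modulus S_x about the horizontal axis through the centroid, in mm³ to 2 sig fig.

S_x ≈ 3.8 × 10⁵ mm³

Treat the section as a set of non-overlapping primitives; coordinates are from the bounding-box lower-left.
Rectangular body: 95 × 125, A = 11 875 mm², y = 62.5 mm, Ī = 15 462 240 mm⁴.
Semicircular cap: semicircle r = 47.5, A = 3 544 mm², y = 145.2 mm, Ī = 558 736 mm⁴.
Centroid: ȳ = ΣA·y / ΣA = 81.5 mm.
Transfer each piece to the horizontal axis through the centroid using Ī + A·d² with d = y − 81.5:
  rectangular body: d = -19 mm → contributes +19 748 871 mm⁴
  semicircular cap: d = 63.66 mm → contributes +14 921 652 mm⁴
Total I = 34 670 523 mm⁴.
Extreme fibre distance c = 91 mm; S = I/c = 380 992 mm³.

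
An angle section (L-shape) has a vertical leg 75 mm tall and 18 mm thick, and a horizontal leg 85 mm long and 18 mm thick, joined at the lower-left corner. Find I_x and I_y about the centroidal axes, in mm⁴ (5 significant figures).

I_x ≈ 1.1828 × 10⁶ mm⁴, I_y ≈ 1.6381 × 10⁶ mm⁴

Treat the section as a set of non-overlapping primitives; coordinates are from the bounding-box lower-left.
Vertical leg: 18 × 75, A = 1 350 mm², y = 37.5 mm, Ī = 632812.5 mm⁴.
Horizontal leg (remainder): 67 × 18, A = 1 206 mm², y = 9 mm, Ī = 32 562 mm⁴.
Centroid: ȳ = ΣA·y / ΣA = 24.05282 mm.
Transfer each piece to the centroidal x-axis using Ī + A·d² with d = y − 24.05282:
  vertical leg: d = 13.44718 mm → contributes +876928.6 mm⁴
  horizontal leg (remainder): d = -15.05282 mm → contributes +305826.3 mm⁴
Total I = 1 182 755 mm⁴.
For the y-axis: x̄ = 29.05282 mm.
Repeating about the centroidal y-axis gives I_y = 1 638 125 mm⁴.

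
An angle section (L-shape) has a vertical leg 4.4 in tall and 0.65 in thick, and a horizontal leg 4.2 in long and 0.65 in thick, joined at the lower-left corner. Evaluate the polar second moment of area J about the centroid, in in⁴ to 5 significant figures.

J ≈ 17.341 in⁴

Treat the section as a set of non-overlapping primitives; coordinates are from the bounding-box lower-left.
Vertical leg: 0.65 × 4.4, A = 2.86 in², y = 2.2 in, Ī = 4.614133 in⁴.
Horizontal leg (remainder): 3.55 × 0.65, A = 2.3075 in², y = 0.325 in, Ī = 0.08124323 in⁴.
Centroid: ȳ = ΣA·y / ΣA = 1.362736 in.
Transfer each piece to the centroidal x-axis using Ī + A·d² with d = y − 1.362736:
  vertical leg: d = 0.8372642 in → contributes +6.619026 in⁴
  horizontal leg (remainder): d = -1.037736 in → contributes +2.56618 in⁴
Total I = 9.185206 in⁴.
For the y-axis: x̄ = 1.262736 in.
Repeating about the centroidal y-axis gives I_y = 8.156093 in⁴.
Polar second moment: J = I_x + I_y = 17.3413 in⁴.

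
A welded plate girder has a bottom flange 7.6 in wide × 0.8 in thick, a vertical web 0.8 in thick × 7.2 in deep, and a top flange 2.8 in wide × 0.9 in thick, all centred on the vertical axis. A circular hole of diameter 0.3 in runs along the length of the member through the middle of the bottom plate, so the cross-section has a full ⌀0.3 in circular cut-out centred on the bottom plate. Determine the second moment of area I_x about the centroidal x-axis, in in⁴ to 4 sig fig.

I_x ≈ 149.5 in⁴

Decompose the section into non-overlapping parts with the origin at the bottom-left of its bounding rectangle.
Bottom plate: 7.6 × 0.8, A = 6.08 in², y = 0.4 in, Ī = 0.324267 in⁴.
Web plate: 0.8 × 7.2, A = 5.76 in², y = 4.4 in, Ī = 24.8832 in⁴.
Top plate: 2.8 × 0.9, A = 2.52 in², y = 8.45 in, Ī = 0.1701 in⁴.
Hole (subtracted): ⌀0.3, A = 0.0706858 in², y = 0.4 in, Ī = 0.000397608 in⁴.
Centroid: ȳ = ΣA·y / ΣA = 3.43206 in.
Transfer each piece to the centroidal x-axis using Ī + A·d² with d = y − 3.43206:
  bottom plate: d = -3.03206 in → contributes +56.2199 in⁴
  web plate: d = 0.967944 in → contributes +30.2798 in⁴
  top plate: d = 5.01794 in → contributes +63.6231 in⁴
  hole: d = -3.03206 in → contributes −0.650238 in⁴
Total I = 149.473 in⁴.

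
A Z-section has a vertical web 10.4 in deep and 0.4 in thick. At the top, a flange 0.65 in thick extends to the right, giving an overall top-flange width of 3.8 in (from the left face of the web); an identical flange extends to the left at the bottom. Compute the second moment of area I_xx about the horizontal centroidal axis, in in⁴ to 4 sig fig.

Treat the section as a set of non-overlapping primitives; coordinates are from the bounding-box lower-left.
Web: 0.4 × 10.4, A = 4.16 in², y = 5.2 in, Ī = 37.4955 in⁴.
Top flange (beyond web): 3.4 × 0.65, A = 2.21 in², y = 10.075 in, Ī = 0.0778104 in⁴.
Bottom flange (beyond web): 3.4 × 0.65, A = 2.21 in², y = 0.325 in, Ī = 0.0778104 in⁴.
Centroid: ȳ = ΣA·y / ΣA = 5.2 in.
Transfer each piece to the horizontal centroidal axis using Ī + A·d² with d = y − 5.2:
  web: d = 0 in → contributes +37.4955 in⁴
  top flange (beyond web): d = 4.875 in → contributes +52.5998 in⁴
  bottom flange (beyond web): d = -4.875 in → contributes +52.5998 in⁴
Total I = 142.695 in⁴.

I_xx ≈ 142.7 in⁴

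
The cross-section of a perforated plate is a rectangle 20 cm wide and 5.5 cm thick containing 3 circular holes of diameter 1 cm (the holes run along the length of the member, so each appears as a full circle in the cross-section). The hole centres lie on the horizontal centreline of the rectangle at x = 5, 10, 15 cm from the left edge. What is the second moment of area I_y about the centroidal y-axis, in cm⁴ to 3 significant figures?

Break the section into simple shapes (no overlaps), measuring from the bottom-left corner of the bounding box.
Plate: 20 × 5.5, A = 110 cm², x = 10 cm, Ī = 3666.7 cm⁴.
Hole 1 (subtracted): ⌀1, A = 0.7854 cm², x = 5 cm, Ī = 0.049087 cm⁴.
Hole 2 (subtracted): ⌀1, A = 0.7854 cm², x = 10 cm, Ī = 0.049087 cm⁴.
Hole 3 (subtracted): ⌀1, A = 0.7854 cm², x = 15 cm, Ī = 0.049087 cm⁴.
By symmetry the centroid is at mid-width, x̄ = 10 cm.
Transfer each piece to the centroidal y-axis using Ī + A·d² with d = x − 10:
  plate: d = 0 cm → contributes +3666.7 cm⁴
  hole 1: d = -5 cm → contributes −19.684 cm⁴
  hole 2: d = 0 cm → contributes −0.049087 cm⁴
  hole 3: d = 5 cm → contributes −19.684 cm⁴
Total I = 3627.2 cm⁴.

I_y ≈ 3630 cm⁴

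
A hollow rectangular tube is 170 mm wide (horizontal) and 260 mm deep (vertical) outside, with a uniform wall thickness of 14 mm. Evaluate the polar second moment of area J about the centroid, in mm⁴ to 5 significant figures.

J ≈ 1.5232 × 10⁸ mm⁴

Treat the section as a set of non-overlapping primitives; coordinates are from the bounding-box lower-left.
Outer rectangle: 170 × 260, A = 44 200 mm², y = 130 mm, Ī = 248 993 333 mm⁴.
Inner void (subtracted): 142 × 232, A = 32 944 mm², y = 130 mm, Ī = 147 764 821 mm⁴.
By symmetry the centroid is at mid-height, ȳ = 130 mm.
All pieces are centred on the centroidal x-axis, so I = ΣĪ (holes subtracted) = 101 228 512 mm⁴.
Repeating about the centroidal y-axis gives I_y = 51 091 432 mm⁴.
Polar second moment: J = I_x + I_y = 152 319 944 mm⁴.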